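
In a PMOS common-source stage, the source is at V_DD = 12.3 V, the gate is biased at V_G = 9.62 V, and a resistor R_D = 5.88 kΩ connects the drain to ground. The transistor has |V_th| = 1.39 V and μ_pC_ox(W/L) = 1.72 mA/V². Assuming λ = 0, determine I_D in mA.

I_D = 1.43 mA

V_SG = V_DD − V_G = 12.3 − 9.62 = 2.68 V, so V_ov = 2.68 − 1.39 = 1.29 V.
Assume saturation: I_D = ½ k_p V_ov² = 0.5 × 1.72 × 1.29² = 1.43 mA, giving V_SD = V_DD − I_D R_D = 12.3 − 1.43 × 5.88 = 3.88 V.
V_SD = 3.88 V ≥ V_ov = 1.29 V, confirming saturation.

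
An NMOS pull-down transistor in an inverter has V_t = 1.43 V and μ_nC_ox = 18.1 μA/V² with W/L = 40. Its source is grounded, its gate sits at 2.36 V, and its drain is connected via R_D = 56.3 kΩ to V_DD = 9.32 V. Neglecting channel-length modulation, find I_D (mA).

V_GS = V_G = 2.36 V, so V_ov = 2.36 − 1.43 = 0.93 V.
k_n = μ_nC_ox · (W/L) = 0.724 mA/V².
Assume saturation: I_D = ½ k_n V_ov² = 0.5 × 0.724 × 0.93² = 0.313 mA, giving V_DS = V_DD − I_D R_D = 9.32 − 0.313 × 56.3 = -8.31 V.
But -8.31 V < V_ov = 0.93 V, so the device is actually in triode.
In triode I_D = k_n[V_ov V_DS − ½ V_DS²] and I_D = (V_DD − V_DS)/R_D. Equating: 20.4 V_DS² − 38.91 V_DS + 9.32 = 0, giving V_DS = 0.281 V (the root below V_ov).
I_D = (9.32 − 0.281) / 56.3 = 0.161 mA.

I_D = 0.161 mA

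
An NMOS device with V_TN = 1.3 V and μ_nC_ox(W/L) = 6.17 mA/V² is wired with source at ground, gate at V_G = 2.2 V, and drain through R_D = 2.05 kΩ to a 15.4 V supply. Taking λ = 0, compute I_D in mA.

V_GS = V_G = 2.2 V, so V_ov = 2.2 − 1.3 = 0.9 V.
Assume saturation: I_D = ½ k_n V_ov² = 0.5 × 6.17 × 0.9² = 2.5 mA, giving V_DS = V_DD − I_D R_D = 15.4 − 2.5 × 2.05 = 10.3 V.
V_DS = 10.3 V ≥ V_ov = 0.9 V, confirming saturation.

I_D = 2.50 mA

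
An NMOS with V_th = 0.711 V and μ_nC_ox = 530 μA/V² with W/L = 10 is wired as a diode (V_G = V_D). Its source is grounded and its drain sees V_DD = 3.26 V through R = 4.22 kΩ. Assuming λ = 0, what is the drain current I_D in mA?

With gate tied to drain, V_GS = V_DS ≥ V_GS − V_th, so the device is in saturation.
k_n = μ_nC_ox · (W/L) = 5.3 mA/V².
KCL at the drain: ½ k_n (V_GS − V_th)² = (V_DD − V_GS)/R.
Let x = V_GS − 0.711. Then 11.2 x² + x − 2.549 = 0, giving x = 0.435 V (positive root), so V_GS = 1.15 V.
I_D = (V_DD − V_GS)/R = (3.26 − 1.15) / 4.22 = 0.501 mA.

I_D = 0.501 mA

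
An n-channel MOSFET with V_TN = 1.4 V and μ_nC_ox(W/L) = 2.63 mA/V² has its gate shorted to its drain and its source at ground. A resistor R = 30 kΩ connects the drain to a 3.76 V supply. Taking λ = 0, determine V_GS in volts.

V_GS = 1.63 V

With gate tied to drain, V_GS = V_DS ≥ V_GS − V_TN, so the device is in saturation.
KCL at the drain: ½ k_n (V_GS − V_TN)² = (V_DD − V_GS)/R.
Let x = V_GS − 1.4. Then 39.4 x² + x − 2.36 = 0, giving x = 0.232 V (positive root), so V_GS = 1.63 V.
I_D = (V_DD − V_GS)/R = (3.76 − 1.63) / 30 = 0.0709 mA.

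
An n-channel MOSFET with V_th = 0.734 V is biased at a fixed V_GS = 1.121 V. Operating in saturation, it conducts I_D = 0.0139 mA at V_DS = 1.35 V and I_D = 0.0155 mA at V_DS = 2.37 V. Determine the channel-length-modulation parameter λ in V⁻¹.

With V_GS fixed, I_D ∝ (1 + λ V_DS) in saturation, so I_D2/I_D1 = (1 + λ V_DS2)/(1 + λ V_DS1).
0.0155/0.0139 = 1.115 = (1 + 2.37 λ)/(1 + 1.35 λ).
Solving: λ (I_D1 V_DS2 − I_D2 V_DS1) = I_D2 − I_D1, so λ = (0.0155 − 0.0139) / (0.0139 × 2.37 − 0.0155 × 1.35) = 0.0016 / 0.012 = 0.133 V⁻¹.

λ = 0.133 V⁻¹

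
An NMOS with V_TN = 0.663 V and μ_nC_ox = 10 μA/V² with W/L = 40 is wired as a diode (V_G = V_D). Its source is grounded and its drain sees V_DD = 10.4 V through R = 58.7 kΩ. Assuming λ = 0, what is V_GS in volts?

V_GS = 1.53 V

With gate tied to drain, V_GS = V_DS ≥ V_GS − V_TN, so the device is in saturation.
k_n = μ_nC_ox · (W/L) = 0.4 mA/V².
KCL at the drain: ½ k_n (V_GS − V_TN)² = (V_DD − V_GS)/R.
Let x = V_GS − 0.663. Then 11.7 x² + x − 9.737 = 0, giving x = 0.869 V (positive root), so V_GS = 1.53 V.
I_D = (V_DD − V_GS)/R = (10.4 − 1.53) / 58.7 = 0.151 mA.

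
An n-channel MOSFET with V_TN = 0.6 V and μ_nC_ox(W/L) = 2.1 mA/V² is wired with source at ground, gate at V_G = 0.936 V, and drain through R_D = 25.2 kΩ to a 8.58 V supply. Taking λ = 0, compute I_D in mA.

V_GS = V_G = 0.936 V, so V_ov = 0.936 − 0.6 = 0.336 V.
Assume saturation: I_D = ½ k_n V_ov² = 0.5 × 2.1 × 0.336² = 0.119 mA, giving V_DS = V_DD − I_D R_D = 8.58 − 0.119 × 25.2 = 5.59 V.
V_DS = 5.59 V ≥ V_ov = 0.336 V, confirming saturation.

I_D = 0.119 mA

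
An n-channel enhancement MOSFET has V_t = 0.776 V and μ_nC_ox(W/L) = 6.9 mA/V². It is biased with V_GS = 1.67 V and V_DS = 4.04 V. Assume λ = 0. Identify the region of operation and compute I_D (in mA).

V_ov = V_GS − V_t = 1.67 − 0.776 = 0.894 V.
Since V_DS = 4.04 V ≥ V_ov = 0.894 V, the device is in saturation.
I_D = ½ k_n V_ov² = 0.5 × 6.9 × 0.894² = 2.76 mA.

Saturation; I_D = 2.76 mA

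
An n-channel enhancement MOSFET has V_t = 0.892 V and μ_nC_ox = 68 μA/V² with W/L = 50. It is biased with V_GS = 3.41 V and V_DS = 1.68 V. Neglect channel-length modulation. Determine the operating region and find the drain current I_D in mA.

Triode; I_D = 9.58 mA

k_n = μ_nC_ox · (W/L) = 3.4 mA/V².
V_ov = V_GS − V_t = 3.41 − 0.892 = 2.52 V.
Since V_DS = 1.68 V < V_ov = 2.52 V, the device is in the triode region.
I_D = k_n [V_ov · V_DS − ½ V_DS²] = 3.4 × [2.52 × 1.68 − 0.5 × 1.68²] = 9.58 mA.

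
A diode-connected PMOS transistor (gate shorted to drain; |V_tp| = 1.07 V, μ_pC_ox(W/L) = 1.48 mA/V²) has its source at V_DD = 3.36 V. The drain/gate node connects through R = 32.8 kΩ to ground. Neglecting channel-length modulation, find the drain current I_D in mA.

I_D = 0.0611 mA

With gate tied to drain, V_SG = V_SD ≥ V_SG − |V_tp|, so the device is in saturation.
KCL at the drain: ½ k_p (V_SG − |V_tp|)² = (V_DD − V_SG)/R.
Let x = V_SG − 1.07. Then 24.3 x² + x − 2.29 = 0, giving x = 0.287 V (positive root), so V_SG = 1.36 V.
I_D = (V_DD − V_SG)/R = (3.36 − 1.36) / 32.8 = 0.0611 mA.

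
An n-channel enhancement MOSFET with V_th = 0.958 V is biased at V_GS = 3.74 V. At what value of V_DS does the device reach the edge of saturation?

V_DS,sat = 2.78 V

The boundary between triode and saturation is V_DS = V_GS − V_th = V_ov.
V_ov = 3.74 − 0.958 = 2.78 V.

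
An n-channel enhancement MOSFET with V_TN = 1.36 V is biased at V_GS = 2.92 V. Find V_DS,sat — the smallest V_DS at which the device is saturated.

V_DS,sat = 1.56 V

The boundary between triode and saturation is V_DS = V_GS − V_TN = V_ov.
V_ov = 2.92 − 1.36 = 1.56 V.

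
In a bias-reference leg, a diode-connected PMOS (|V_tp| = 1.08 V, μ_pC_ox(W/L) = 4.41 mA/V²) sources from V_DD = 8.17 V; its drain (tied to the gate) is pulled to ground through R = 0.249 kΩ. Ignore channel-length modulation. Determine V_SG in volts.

With gate tied to drain, V_SG = V_SD ≥ V_SG − |V_tp|, so the device is in saturation.
KCL at the drain: ½ k_p (V_SG − |V_tp|)² = (V_DD − V_SG)/R.
Let x = V_SG − 1.08. Then 0.549 x² + x − 7.09 = 0, giving x = 2.8 V (positive root), so V_SG = 3.88 V.
I_D = (V_DD − V_SG)/R = (8.17 − 3.88) / 0.249 = 17.2 mA.

V_SG = 3.88 V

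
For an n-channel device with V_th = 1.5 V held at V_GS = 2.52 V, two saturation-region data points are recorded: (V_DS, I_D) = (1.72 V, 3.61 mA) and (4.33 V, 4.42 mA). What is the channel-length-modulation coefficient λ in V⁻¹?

λ = 0.101 V⁻¹

With V_GS fixed, I_D ∝ (1 + λ V_DS) in saturation, so I_D2/I_D1 = (1 + λ V_DS2)/(1 + λ V_DS1).
4.42/3.61 = 1.224 = (1 + 4.33 λ)/(1 + 1.72 λ).
Solving: λ (I_D1 V_DS2 − I_D2 V_DS1) = I_D2 − I_D1, so λ = (4.42 − 3.61) / (3.61 × 4.33 − 4.42 × 1.72) = 0.81 / 8.03 = 0.101 V⁻¹.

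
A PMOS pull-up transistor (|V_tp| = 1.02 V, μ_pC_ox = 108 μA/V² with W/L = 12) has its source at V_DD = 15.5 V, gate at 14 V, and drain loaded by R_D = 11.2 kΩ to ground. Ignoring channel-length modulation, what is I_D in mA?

V_SG = V_DD − V_G = 15.5 − 14 = 1.5 V, so V_ov = 1.5 − 1.02 = 0.48 V.
k_p = μ_pC_ox · (W/L) = 1.296 mA/V².
Assume saturation: I_D = ½ k_p V_ov² = 0.5 × 1.296 × 0.48² = 0.149 mA, giving V_SD = V_DD − I_D R_D = 15.5 − 0.149 × 11.2 = 13.8 V.
V_SD = 13.8 V ≥ V_ov = 0.48 V, confirming saturation.

I_D = 0.149 mA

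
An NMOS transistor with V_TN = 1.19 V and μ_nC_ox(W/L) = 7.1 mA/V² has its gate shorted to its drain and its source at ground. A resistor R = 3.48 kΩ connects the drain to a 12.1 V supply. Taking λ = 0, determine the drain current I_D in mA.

I_D = 2.88 mA

With gate tied to drain, V_GS = V_DS ≥ V_GS − V_TN, so the device is in saturation.
KCL at the drain: ½ k_n (V_GS − V_TN)² = (V_DD − V_GS)/R.
Let x = V_GS − 1.19. Then 12.4 x² + x − 10.91 = 0, giving x = 0.9 V (positive root), so V_GS = 2.09 V.
I_D = (V_DD − V_GS)/R = (12.1 − 2.09) / 3.48 = 2.88 mA.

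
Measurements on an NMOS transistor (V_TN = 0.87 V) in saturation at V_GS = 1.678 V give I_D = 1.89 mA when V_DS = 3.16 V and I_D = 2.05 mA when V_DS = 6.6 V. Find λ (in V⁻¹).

With V_GS fixed, I_D ∝ (1 + λ V_DS) in saturation, so I_D2/I_D1 = (1 + λ V_DS2)/(1 + λ V_DS1).
2.05/1.89 = 1.085 = (1 + 6.6 λ)/(1 + 3.16 λ).
Solving: λ (I_D1 V_DS2 − I_D2 V_DS1) = I_D2 − I_D1, so λ = (2.05 − 1.89) / (1.89 × 6.6 − 2.05 × 3.16) = 0.16 / 6 = 0.0267 V⁻¹.

λ = 0.0267 V⁻¹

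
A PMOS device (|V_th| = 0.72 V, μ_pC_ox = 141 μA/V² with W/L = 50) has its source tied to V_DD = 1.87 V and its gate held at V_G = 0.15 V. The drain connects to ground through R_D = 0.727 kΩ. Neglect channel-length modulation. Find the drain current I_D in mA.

I_D = 2.08 mA

V_SG = V_DD − V_G = 1.87 − 0.15 = 1.72 V, so V_ov = 1.72 − 0.72 = 1 V.
k_p = μ_pC_ox · (W/L) = 7.05 mA/V².
Assume saturation: I_D = ½ k_p V_ov² = 0.5 × 7.05 × 1² = 3.53 mA, giving V_SD = V_DD − I_D R_D = 1.87 − 3.53 × 0.727 = -0.693 V.
But -0.693 V < V_ov = 1 V, so the device is actually in triode.
In triode I_D = k_p[V_ov V_SD − ½ V_SD²] and I_D = (V_DD − V_SD)/R_D. Equating: 2.56 V_SD² − 6.125 V_SD + 1.87 = 0, giving V_SD = 0.359 V (the root below V_ov).
I_D = (1.87 − 0.359) / 0.727 = 2.08 mA.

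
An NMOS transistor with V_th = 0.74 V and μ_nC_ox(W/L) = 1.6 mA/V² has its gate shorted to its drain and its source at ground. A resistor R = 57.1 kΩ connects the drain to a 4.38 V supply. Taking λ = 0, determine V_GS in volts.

With gate tied to drain, V_GS = V_DS ≥ V_GS − V_th, so the device is in saturation.
KCL at the drain: ½ k_n (V_GS − V_th)² = (V_DD − V_GS)/R.
Let x = V_GS − 0.74. Then 45.7 x² + x − 3.64 = 0, giving x = 0.272 V (positive root), so V_GS = 1.01 V.
I_D = (V_DD − V_GS)/R = (4.38 − 1.01) / 57.1 = 0.059 mA.

V_GS = 1.01 V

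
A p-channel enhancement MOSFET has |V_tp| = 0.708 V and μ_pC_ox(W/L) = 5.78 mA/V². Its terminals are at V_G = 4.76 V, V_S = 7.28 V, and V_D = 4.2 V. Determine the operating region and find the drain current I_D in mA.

V_SG = V_S − V_G = 7.28 − 4.76 = 2.52 V; V_SD = V_S − V_D = 7.28 − 4.2 = 3.08 V.
V_ov = V_SG − |V_tp| = 2.52 − 0.708 = 1.81 V.
Since V_SD = 3.08 V ≥ V_ov = 1.81 V, the device is in saturation.
I_D = ½ k_p V_ov² = 0.5 × 5.78 × 1.81² = 9.49 mA.

Saturation; I_D = 9.49 mA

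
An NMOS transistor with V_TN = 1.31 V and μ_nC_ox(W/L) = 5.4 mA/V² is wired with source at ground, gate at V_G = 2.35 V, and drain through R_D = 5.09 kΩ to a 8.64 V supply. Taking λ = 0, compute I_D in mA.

I_D = 1.63 mA

V_GS = V_G = 2.35 V, so V_ov = 2.35 − 1.31 = 1.04 V.
Assume saturation: I_D = ½ k_n V_ov² = 0.5 × 5.4 × 1.04² = 2.92 mA, giving V_DS = V_DD − I_D R_D = 8.64 − 2.92 × 5.09 = -6.22 V.
But -6.22 V < V_ov = 1.04 V, so the device is actually in triode.
In triode I_D = k_n[V_ov V_DS − ½ V_DS²] and I_D = (V_DD − V_DS)/R_D. Equating: 13.7 V_DS² − 29.59 V_DS + 8.64 = 0, giving V_DS = 0.348 V (the root below V_ov).
I_D = (8.64 − 0.348) / 5.09 = 1.63 mA.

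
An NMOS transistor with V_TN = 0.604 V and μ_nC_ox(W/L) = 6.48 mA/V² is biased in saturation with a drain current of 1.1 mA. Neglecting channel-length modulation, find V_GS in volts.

V_GS = 1.19 V

In saturation I_D = ½ k_n (V_GS − V_TN)², so V_GS − V_TN = √(2 I_D / k_n) = √(2 × 1.1 / 6.48) = 0.583 V.
V_GS = 0.604 + 0.583 = 1.19 V.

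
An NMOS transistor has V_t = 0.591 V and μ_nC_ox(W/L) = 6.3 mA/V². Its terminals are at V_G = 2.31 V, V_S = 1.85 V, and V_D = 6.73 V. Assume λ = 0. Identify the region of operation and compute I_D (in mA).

V_GS = V_G − V_S = 2.31 − 1.85 = 0.46 V; V_DS = V_D − V_S = 6.73 − 1.85 = 4.88 V.
V_GS = 0.46 V < V_t = 0.591 V, so the transistor is in cutoff.

Cutoff; I_D = 0 mA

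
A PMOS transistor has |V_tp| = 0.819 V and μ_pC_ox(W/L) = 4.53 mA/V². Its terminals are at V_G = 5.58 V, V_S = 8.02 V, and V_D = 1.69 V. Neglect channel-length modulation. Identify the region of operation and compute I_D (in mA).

Saturation; I_D = 5.95 mA

V_SG = V_S − V_G = 8.02 − 5.58 = 2.44 V; V_SD = V_S − V_D = 8.02 − 1.69 = 6.33 V.
V_ov = V_SG − |V_tp| = 2.44 − 0.819 = 1.62 V.
Since V_SD = 6.33 V ≥ V_ov = 1.62 V, the device is in saturation.
I_D = ½ k_p V_ov² = 0.5 × 4.53 × 1.62² = 5.95 mA.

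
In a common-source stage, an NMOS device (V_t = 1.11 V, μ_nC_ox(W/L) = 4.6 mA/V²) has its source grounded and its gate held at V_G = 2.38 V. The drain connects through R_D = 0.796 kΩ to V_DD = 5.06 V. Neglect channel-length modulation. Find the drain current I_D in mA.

V_GS = V_G = 2.38 V, so V_ov = 2.38 − 1.11 = 1.27 V.
Assume saturation: I_D = ½ k_n V_ov² = 0.5 × 4.6 × 1.27² = 3.71 mA, giving V_DS = V_DD − I_D R_D = 5.06 − 3.71 × 0.796 = 2.11 V.
V_DS = 2.11 V ≥ V_ov = 1.27 V, confirming saturation.

I_D = 3.71 mA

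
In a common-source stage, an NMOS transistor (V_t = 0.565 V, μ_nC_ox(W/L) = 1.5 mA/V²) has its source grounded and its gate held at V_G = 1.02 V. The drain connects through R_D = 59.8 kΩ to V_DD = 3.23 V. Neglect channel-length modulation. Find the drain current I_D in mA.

I_D = 0.0526 mA

V_GS = V_G = 1.02 V, so V_ov = 1.02 − 0.565 = 0.455 V.
Assume saturation: I_D = ½ k_n V_ov² = 0.5 × 1.5 × 0.455² = 0.155 mA, giving V_DS = V_DD − I_D R_D = 3.23 − 0.155 × 59.8 = -6.06 V.
But -6.06 V < V_ov = 0.455 V, so the device is actually in triode.
In triode I_D = k_n[V_ov V_DS − ½ V_DS²] and I_D = (V_DD − V_DS)/R_D. Equating: 44.8 V_DS² − 41.81 V_DS + 3.23 = 0, giving V_DS = 0.085 V (the root below V_ov).
I_D = (3.23 − 0.085) / 59.8 = 0.0526 mA.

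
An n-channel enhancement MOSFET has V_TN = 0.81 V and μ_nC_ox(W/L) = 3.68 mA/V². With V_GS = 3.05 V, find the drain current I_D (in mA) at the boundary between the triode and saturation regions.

I_D = 9.23 mA

At the boundary V_DS = V_ov = V_GS − V_TN = 3.05 − 0.81 = 2.24 V.
I_D = ½ k_n V_ov² = 0.5 × 3.68 × 2.24² = 9.23 mA.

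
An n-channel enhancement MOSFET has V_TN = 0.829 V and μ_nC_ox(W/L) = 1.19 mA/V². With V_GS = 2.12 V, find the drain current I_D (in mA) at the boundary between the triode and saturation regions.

At the boundary V_DS = V_ov = V_GS − V_TN = 2.12 − 0.829 = 1.29 V.
I_D = ½ k_n V_ov² = 0.5 × 1.19 × 1.29² = 0.992 mA.

I_D = 0.992 mA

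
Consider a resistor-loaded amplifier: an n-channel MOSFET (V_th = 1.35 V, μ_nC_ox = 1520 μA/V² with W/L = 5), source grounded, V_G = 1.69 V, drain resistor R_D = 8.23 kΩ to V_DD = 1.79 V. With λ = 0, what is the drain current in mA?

V_GS = V_G = 1.69 V, so V_ov = 1.69 − 1.35 = 0.34 V.
k_n = μ_nC_ox · (W/L) = 7.6 mA/V².
Assume saturation: I_D = ½ k_n V_ov² = 0.5 × 7.6 × 0.34² = 0.439 mA, giving V_DS = V_DD − I_D R_D = 1.79 − 0.439 × 8.23 = -1.83 V.
But -1.83 V < V_ov = 0.34 V, so the device is actually in triode.
In triode I_D = k_n[V_ov V_DS − ½ V_DS²] and I_D = (V_DD − V_DS)/R_D. Equating: 31.3 V_DS² − 22.27 V_DS + 1.79 = 0, giving V_DS = 0.0924 V (the root below V_ov).
I_D = (1.79 − 0.0924) / 8.23 = 0.206 mA.

I_D = 0.206 mA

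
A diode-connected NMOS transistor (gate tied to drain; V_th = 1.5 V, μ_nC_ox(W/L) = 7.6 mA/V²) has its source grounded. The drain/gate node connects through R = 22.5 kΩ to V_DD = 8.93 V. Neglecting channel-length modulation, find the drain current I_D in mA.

With gate tied to drain, V_GS = V_DS ≥ V_GS − V_th, so the device is in saturation.
KCL at the drain: ½ k_n (V_GS − V_th)² = (V_DD − V_GS)/R.
Let x = V_GS − 1.5. Then 85.5 x² + x − 7.43 = 0, giving x = 0.289 V (positive root), so V_GS = 1.79 V.
I_D = (V_DD − V_GS)/R = (8.93 − 1.79) / 22.5 = 0.317 mA.

I_D = 0.317 mA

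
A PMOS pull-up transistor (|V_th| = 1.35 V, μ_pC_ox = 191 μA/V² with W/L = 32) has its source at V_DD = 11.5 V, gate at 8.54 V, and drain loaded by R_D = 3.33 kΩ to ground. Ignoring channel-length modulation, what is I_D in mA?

V_SG = V_DD − V_G = 11.5 − 8.54 = 2.96 V, so V_ov = 2.96 − 1.35 = 1.61 V.
k_p = μ_pC_ox · (W/L) = 6.112 mA/V².
Assume saturation: I_D = ½ k_p V_ov² = 0.5 × 6.112 × 1.61² = 7.92 mA, giving V_SD = V_DD − I_D R_D = 11.5 − 7.92 × 3.33 = -14.9 V.
But -14.9 V < V_ov = 1.61 V, so the device is actually in triode.
In triode I_D = k_p[V_ov V_SD − ½ V_SD²] and I_D = (V_DD − V_SD)/R_D. Equating: 10.2 V_SD² − 33.77 V_SD + 11.5 = 0, giving V_SD = 0.385 V (the root below V_ov).
I_D = (11.5 − 0.385) / 3.33 = 3.34 mA.

I_D = 3.34 mA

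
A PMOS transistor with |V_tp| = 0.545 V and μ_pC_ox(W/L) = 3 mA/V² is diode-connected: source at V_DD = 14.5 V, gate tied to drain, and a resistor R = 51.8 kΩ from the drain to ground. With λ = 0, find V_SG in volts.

With gate tied to drain, V_SG = V_SD ≥ V_SG − |V_tp|, so the device is in saturation.
KCL at the drain: ½ k_p (V_SG − |V_tp|)² = (V_DD − V_SG)/R.
Let x = V_SG − 0.545. Then 77.7 x² + x − 13.96 = 0, giving x = 0.417 V (positive root), so V_SG = 0.962 V.
I_D = (V_DD − V_SG)/R = (14.5 − 0.962) / 51.8 = 0.261 mA.

V_SG = 0.962 V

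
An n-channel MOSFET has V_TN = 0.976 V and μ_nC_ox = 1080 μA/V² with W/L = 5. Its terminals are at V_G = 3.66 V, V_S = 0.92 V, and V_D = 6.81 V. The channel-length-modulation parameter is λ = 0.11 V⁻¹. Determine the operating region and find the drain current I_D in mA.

V_GS = V_G − V_S = 3.66 − 0.92 = 2.74 V; V_DS = V_D − V_S = 6.81 − 0.92 = 5.89 V.
k_n = μ_nC_ox · (W/L) = 5.4 mA/V².
V_ov = V_GS − V_TN = 2.74 − 0.976 = 1.76 V.
Since V_DS = 5.89 V ≥ V_ov = 1.76 V, the device is in saturation.
I_D = ½ k_n V_ov² (1 + λ V_DS) = 0.5 × 5.4 × 1.76² × (1 + 0.11 × 5.89) = 13.8 mA.

Saturation; I_D = 13.8 mA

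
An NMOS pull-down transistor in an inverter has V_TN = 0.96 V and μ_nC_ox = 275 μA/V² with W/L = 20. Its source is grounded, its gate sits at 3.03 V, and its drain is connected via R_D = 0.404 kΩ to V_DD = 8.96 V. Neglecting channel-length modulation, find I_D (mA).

I_D = 11.8 mA

V_GS = V_G = 3.03 V, so V_ov = 3.03 − 0.96 = 2.07 V.
k_n = μ_nC_ox · (W/L) = 5.5 mA/V².
Assume saturation: I_D = ½ k_n V_ov² = 0.5 × 5.5 × 2.07² = 11.8 mA, giving V_DS = V_DD − I_D R_D = 8.96 − 11.8 × 0.404 = 4.2 V.
V_DS = 4.2 V ≥ V_ov = 2.07 V, confirming saturation.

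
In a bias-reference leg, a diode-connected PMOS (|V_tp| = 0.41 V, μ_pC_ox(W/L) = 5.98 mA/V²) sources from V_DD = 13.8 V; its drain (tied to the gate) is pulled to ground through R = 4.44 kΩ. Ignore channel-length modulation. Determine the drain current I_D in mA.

With gate tied to drain, V_SG = V_SD ≥ V_SG − |V_tp|, so the device is in saturation.
KCL at the drain: ½ k_p (V_SG − |V_tp|)² = (V_DD − V_SG)/R.
Let x = V_SG − 0.41. Then 13.3 x² + x − 13.39 = 0, giving x = 0.967 V (positive root), so V_SG = 1.38 V.
I_D = (V_DD − V_SG)/R = (13.8 − 1.38) / 4.44 = 2.8 mA.

I_D = 2.80 mA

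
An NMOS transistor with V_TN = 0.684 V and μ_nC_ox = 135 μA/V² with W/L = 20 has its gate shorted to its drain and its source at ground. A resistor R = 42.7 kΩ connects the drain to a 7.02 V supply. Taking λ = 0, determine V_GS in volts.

With gate tied to drain, V_GS = V_DS ≥ V_GS − V_TN, so the device is in saturation.
k_n = μ_nC_ox · (W/L) = 2.7 mA/V².
KCL at the drain: ½ k_n (V_GS − V_TN)² = (V_DD − V_GS)/R.
Let x = V_GS − 0.684. Then 57.6 x² + x − 6.336 = 0, giving x = 0.323 V (positive root), so V_GS = 1.01 V.
I_D = (V_DD − V_GS)/R = (7.02 − 1.01) / 42.7 = 0.141 mA.

V_GS = 1.01 V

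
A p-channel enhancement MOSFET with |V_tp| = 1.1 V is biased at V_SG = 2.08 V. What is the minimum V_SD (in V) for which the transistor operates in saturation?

V_SD,sat = 0.980 V

The boundary between triode and saturation is V_SD = V_SG − |V_tp| = V_ov.
V_ov = 2.08 − 1.1 = 0.98 V.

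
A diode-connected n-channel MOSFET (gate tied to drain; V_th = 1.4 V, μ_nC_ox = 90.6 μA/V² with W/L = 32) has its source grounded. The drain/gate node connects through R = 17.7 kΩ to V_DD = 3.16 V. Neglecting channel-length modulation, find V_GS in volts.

With gate tied to drain, V_GS = V_DS ≥ V_GS − V_th, so the device is in saturation.
k_n = μ_nC_ox · (W/L) = 2.899 mA/V².
KCL at the drain: ½ k_n (V_GS − V_th)² = (V_DD − V_GS)/R.
Let x = V_GS − 1.4. Then 25.7 x² + x − 1.76 = 0, giving x = 0.243 V (positive root), so V_GS = 1.64 V.
I_D = (V_DD − V_GS)/R = (3.16 − 1.64) / 17.7 = 0.0857 mA.

V_GS = 1.64 V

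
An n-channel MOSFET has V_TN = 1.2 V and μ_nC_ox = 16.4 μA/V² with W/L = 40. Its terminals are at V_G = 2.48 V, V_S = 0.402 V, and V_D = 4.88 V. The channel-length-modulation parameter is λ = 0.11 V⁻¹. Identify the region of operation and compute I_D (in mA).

V_GS = V_G − V_S = 2.48 − 0.402 = 2.08 V; V_DS = V_D − V_S = 4.88 − 0.402 = 4.48 V.
k_n = μ_nC_ox · (W/L) = 0.656 mA/V².
V_ov = V_GS − V_TN = 2.08 − 1.2 = 0.878 V.
Since V_DS = 4.48 V ≥ V_ov = 0.878 V, the device is in saturation.
I_D = ½ k_n V_ov² (1 + λ V_DS) = 0.5 × 0.656 × 0.878² × (1 + 0.11 × 4.48) = 0.377 mA.

Saturation; I_D = 0.377 mA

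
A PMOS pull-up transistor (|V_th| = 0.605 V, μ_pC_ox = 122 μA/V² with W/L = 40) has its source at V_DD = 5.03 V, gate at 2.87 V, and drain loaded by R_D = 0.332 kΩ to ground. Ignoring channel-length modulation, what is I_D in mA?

I_D = 5.90 mA

V_SG = V_DD − V_G = 5.03 − 2.87 = 2.16 V, so V_ov = 2.16 − 0.605 = 1.56 V.
k_p = μ_pC_ox · (W/L) = 4.88 mA/V².
Assume saturation: I_D = ½ k_p V_ov² = 0.5 × 4.88 × 1.56² = 5.9 mA, giving V_SD = V_DD − I_D R_D = 5.03 − 5.9 × 0.332 = 3.07 V.
V_SD = 3.07 V ≥ V_ov = 1.56 V, confirming saturation.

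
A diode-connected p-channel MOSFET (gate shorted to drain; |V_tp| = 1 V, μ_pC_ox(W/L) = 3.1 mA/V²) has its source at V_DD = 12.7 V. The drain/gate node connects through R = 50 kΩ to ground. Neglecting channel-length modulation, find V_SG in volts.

V_SG = 1.38 V

With gate tied to drain, V_SG = V_SD ≥ V_SG − |V_tp|, so the device is in saturation.
KCL at the drain: ½ k_p (V_SG − |V_tp|)² = (V_DD − V_SG)/R.
Let x = V_SG − 1. Then 77.5 x² + x − 11.7 = 0, giving x = 0.382 V (positive root), so V_SG = 1.38 V.
I_D = (V_DD − V_SG)/R = (12.7 − 1.38) / 50 = 0.226 mA.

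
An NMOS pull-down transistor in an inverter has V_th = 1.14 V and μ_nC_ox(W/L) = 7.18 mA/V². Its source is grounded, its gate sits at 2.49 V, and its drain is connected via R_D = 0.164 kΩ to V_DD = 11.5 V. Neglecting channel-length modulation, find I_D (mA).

V_GS = V_G = 2.49 V, so V_ov = 2.49 − 1.14 = 1.35 V.
Assume saturation: I_D = ½ k_n V_ov² = 0.5 × 7.18 × 1.35² = 6.54 mA, giving V_DS = V_DD − I_D R_D = 11.5 − 6.54 × 0.164 = 10.4 V.
V_DS = 10.4 V ≥ V_ov = 1.35 V, confirming saturation.

I_D = 6.54 mA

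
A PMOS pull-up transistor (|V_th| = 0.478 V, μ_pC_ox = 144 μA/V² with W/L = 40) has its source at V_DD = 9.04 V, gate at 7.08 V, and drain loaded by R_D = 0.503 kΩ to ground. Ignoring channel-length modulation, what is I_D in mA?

V_SG = V_DD − V_G = 9.04 − 7.08 = 1.96 V, so V_ov = 1.96 − 0.478 = 1.48 V.
k_p = μ_pC_ox · (W/L) = 5.76 mA/V².
Assume saturation: I_D = ½ k_p V_ov² = 0.5 × 5.76 × 1.48² = 6.33 mA, giving V_SD = V_DD − I_D R_D = 9.04 − 6.33 × 0.503 = 5.86 V.
V_SD = 5.86 V ≥ V_ov = 1.48 V, confirming saturation.

I_D = 6.33 mA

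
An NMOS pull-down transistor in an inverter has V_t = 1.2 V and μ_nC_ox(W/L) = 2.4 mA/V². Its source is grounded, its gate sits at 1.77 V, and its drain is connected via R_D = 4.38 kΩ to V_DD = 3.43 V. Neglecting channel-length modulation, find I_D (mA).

I_D = 0.390 mA

V_GS = V_G = 1.77 V, so V_ov = 1.77 − 1.2 = 0.57 V.
Assume saturation: I_D = ½ k_n V_ov² = 0.5 × 2.4 × 0.57² = 0.39 mA, giving V_DS = V_DD − I_D R_D = 3.43 − 0.39 × 4.38 = 1.72 V.
V_DS = 1.72 V ≥ V_ov = 0.57 V, confirming saturation.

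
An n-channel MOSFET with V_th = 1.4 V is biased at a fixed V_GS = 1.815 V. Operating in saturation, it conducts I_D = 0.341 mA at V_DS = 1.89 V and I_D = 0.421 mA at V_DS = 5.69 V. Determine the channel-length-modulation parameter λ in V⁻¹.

With V_GS fixed, I_D ∝ (1 + λ V_DS) in saturation, so I_D2/I_D1 = (1 + λ V_DS2)/(1 + λ V_DS1).
0.421/0.341 = 1.235 = (1 + 5.69 λ)/(1 + 1.89 λ).
Solving: λ (I_D1 V_DS2 − I_D2 V_DS1) = I_D2 − I_D1, so λ = (0.421 − 0.341) / (0.341 × 5.69 − 0.421 × 1.89) = 0.08 / 1.14 = 0.0699 V⁻¹.

λ = 0.0699 V⁻¹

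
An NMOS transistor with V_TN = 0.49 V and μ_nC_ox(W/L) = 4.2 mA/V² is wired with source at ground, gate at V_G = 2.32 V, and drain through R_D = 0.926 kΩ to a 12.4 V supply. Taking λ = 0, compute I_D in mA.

V_GS = V_G = 2.32 V, so V_ov = 2.32 − 0.49 = 1.83 V.
Assume saturation: I_D = ½ k_n V_ov² = 0.5 × 4.2 × 1.83² = 7.03 mA, giving V_DS = V_DD − I_D R_D = 12.4 − 7.03 × 0.926 = 5.89 V.
V_DS = 5.89 V ≥ V_ov = 1.83 V, confirming saturation.

I_D = 7.03 mA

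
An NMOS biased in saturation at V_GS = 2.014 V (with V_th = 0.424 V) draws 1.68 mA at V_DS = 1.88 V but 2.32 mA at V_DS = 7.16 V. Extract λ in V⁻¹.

With V_GS fixed, I_D ∝ (1 + λ V_DS) in saturation, so I_D2/I_D1 = (1 + λ V_DS2)/(1 + λ V_DS1).
2.32/1.68 = 1.381 = (1 + 7.16 λ)/(1 + 1.88 λ).
Solving: λ (I_D1 V_DS2 − I_D2 V_DS1) = I_D2 − I_D1, so λ = (2.32 − 1.68) / (1.68 × 7.16 − 2.32 × 1.88) = 0.64 / 7.67 = 0.0835 V⁻¹.

λ = 0.0835 V⁻¹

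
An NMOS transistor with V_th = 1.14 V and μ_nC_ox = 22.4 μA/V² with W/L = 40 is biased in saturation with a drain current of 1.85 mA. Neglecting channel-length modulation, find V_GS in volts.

V_GS = 3.17 V

k_n = μ_nC_ox · (W/L) = 0.896 mA/V².
In saturation I_D = ½ k_n (V_GS − V_th)², so V_GS − V_th = √(2 I_D / k_n) = √(2 × 1.85 / 0.896) = 2.03 V.
V_GS = 1.14 + 2.03 = 3.17 V.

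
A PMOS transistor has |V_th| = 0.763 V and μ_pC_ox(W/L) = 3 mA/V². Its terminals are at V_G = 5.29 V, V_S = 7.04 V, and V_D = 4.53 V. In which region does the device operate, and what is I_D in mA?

Saturation; I_D = 1.46 mA

V_SG = V_S − V_G = 7.04 − 5.29 = 1.75 V; V_SD = V_S − V_D = 7.04 − 4.53 = 2.51 V.
V_ov = V_SG − |V_th| = 1.75 − 0.763 = 0.987 V.
Since V_SD = 2.51 V ≥ V_ov = 0.987 V, the device is in saturation.
I_D = ½ k_p V_ov² = 0.5 × 3 × 0.987² = 1.46 mA.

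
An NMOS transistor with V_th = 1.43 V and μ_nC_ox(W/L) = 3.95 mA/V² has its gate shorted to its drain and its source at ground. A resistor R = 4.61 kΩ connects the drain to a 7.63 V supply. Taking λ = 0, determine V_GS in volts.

V_GS = 2.20 V

With gate tied to drain, V_GS = V_DS ≥ V_GS − V_th, so the device is in saturation.
KCL at the drain: ½ k_n (V_GS − V_th)² = (V_DD − V_GS)/R.
Let x = V_GS − 1.43. Then 9.1 x² + x − 6.2 = 0, giving x = 0.772 V (positive root), so V_GS = 2.2 V.
I_D = (V_DD − V_GS)/R = (7.63 − 2.2) / 4.61 = 1.18 mA.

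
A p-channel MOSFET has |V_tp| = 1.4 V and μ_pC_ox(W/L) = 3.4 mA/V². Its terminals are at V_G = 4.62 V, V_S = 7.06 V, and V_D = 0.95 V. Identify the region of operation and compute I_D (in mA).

V_SG = V_S − V_G = 7.06 − 4.62 = 2.44 V; V_SD = V_S − V_D = 7.06 − 0.95 = 6.11 V.
V_ov = V_SG − |V_tp| = 2.44 − 1.4 = 1.04 V.
Since V_SD = 6.11 V ≥ V_ov = 1.04 V, the device is in saturation.
I_D = ½ k_p V_ov² = 0.5 × 3.4 × 1.04² = 1.84 mA.

Saturation; I_D = 1.84 mA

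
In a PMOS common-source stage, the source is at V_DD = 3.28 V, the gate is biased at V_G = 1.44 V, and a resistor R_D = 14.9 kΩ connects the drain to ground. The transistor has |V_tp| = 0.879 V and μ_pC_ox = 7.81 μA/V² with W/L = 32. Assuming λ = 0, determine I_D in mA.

I_D = 0.115 mA

V_SG = V_DD − V_G = 3.28 − 1.44 = 1.84 V, so V_ov = 1.84 − 0.879 = 0.961 V.
k_p = μ_pC_ox · (W/L) = 0.2499 mA/V².
Assume saturation: I_D = ½ k_p V_ov² = 0.5 × 0.2499 × 0.961² = 0.115 mA, giving V_SD = V_DD − I_D R_D = 3.28 − 0.115 × 14.9 = 1.56 V.
V_SD = 1.56 V ≥ V_ov = 0.961 V, confirming saturation.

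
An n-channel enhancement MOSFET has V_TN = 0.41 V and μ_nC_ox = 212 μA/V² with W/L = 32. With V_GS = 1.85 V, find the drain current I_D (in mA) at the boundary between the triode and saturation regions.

I_D = 7.03 mA

At the boundary V_DS = V_ov = V_GS − V_TN = 1.85 − 0.41 = 1.44 V.
k_n = μ_nC_ox · (W/L) = 6.784 mA/V².
I_D = ½ k_n V_ov² = 0.5 × 6.784 × 1.44² = 7.03 mA.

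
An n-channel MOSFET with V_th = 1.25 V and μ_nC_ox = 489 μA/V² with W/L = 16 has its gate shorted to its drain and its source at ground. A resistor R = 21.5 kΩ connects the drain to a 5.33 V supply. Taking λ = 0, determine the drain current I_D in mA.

With gate tied to drain, V_GS = V_DS ≥ V_GS − V_th, so the device is in saturation.
k_n = μ_nC_ox · (W/L) = 7.824 mA/V².
KCL at the drain: ½ k_n (V_GS − V_th)² = (V_DD − V_GS)/R.
Let x = V_GS − 1.25. Then 84.1 x² + x − 4.08 = 0, giving x = 0.214 V (positive root), so V_GS = 1.46 V.
I_D = (V_DD − V_GS)/R = (5.33 − 1.46) / 21.5 = 0.18 mA.

I_D = 0.180 mA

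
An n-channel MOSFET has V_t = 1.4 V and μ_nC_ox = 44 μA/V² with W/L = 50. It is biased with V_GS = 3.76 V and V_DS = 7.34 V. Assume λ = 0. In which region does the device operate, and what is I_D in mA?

Saturation; I_D = 6.13 mA

k_n = μ_nC_ox · (W/L) = 2.2 mA/V².
V_ov = V_GS − V_t = 3.76 − 1.4 = 2.36 V.
Since V_DS = 7.34 V ≥ V_ov = 2.36 V, the device is in saturation.
I_D = ½ k_n V_ov² = 0.5 × 2.2 × 2.36² = 6.13 mA.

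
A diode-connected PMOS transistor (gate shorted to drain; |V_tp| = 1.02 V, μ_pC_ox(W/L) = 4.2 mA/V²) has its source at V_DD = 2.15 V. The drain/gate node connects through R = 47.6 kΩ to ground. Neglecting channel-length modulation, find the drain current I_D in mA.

I_D = 0.0216 mA

With gate tied to drain, V_SG = V_SD ≥ V_SG − |V_tp|, so the device is in saturation.
KCL at the drain: ½ k_p (V_SG − |V_tp|)² = (V_DD − V_SG)/R.
Let x = V_SG − 1.02. Then 100 x² + x − 1.13 = 0, giving x = 0.101 V (positive root), so V_SG = 1.12 V.
I_D = (V_DD − V_SG)/R = (2.15 − 1.12) / 47.6 = 0.0216 mA.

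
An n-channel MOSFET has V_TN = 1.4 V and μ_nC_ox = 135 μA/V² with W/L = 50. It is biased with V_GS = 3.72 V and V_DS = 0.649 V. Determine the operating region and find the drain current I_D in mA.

k_n = μ_nC_ox · (W/L) = 6.75 mA/V².
V_ov = V_GS − V_TN = 3.72 − 1.4 = 2.32 V.
Since V_DS = 0.649 V < V_ov = 2.32 V, the device is in the triode region.
I_D = k_n [V_ov · V_DS − ½ V_DS²] = 6.75 × [2.32 × 0.649 − 0.5 × 0.649²] = 8.74 mA.

Triode; I_D = 8.74 mA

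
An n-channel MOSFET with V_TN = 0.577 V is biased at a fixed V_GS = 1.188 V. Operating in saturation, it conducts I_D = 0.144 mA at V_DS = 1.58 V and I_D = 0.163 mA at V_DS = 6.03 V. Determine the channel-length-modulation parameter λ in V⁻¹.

λ = 0.0311 V⁻¹

With V_GS fixed, I_D ∝ (1 + λ V_DS) in saturation, so I_D2/I_D1 = (1 + λ V_DS2)/(1 + λ V_DS1).
0.163/0.144 = 1.132 = (1 + 6.03 λ)/(1 + 1.58 λ).
Solving: λ (I_D1 V_DS2 − I_D2 V_DS1) = I_D2 − I_D1, so λ = (0.163 − 0.144) / (0.144 × 6.03 − 0.163 × 1.58) = 0.019 / 0.611 = 0.0311 V⁻¹.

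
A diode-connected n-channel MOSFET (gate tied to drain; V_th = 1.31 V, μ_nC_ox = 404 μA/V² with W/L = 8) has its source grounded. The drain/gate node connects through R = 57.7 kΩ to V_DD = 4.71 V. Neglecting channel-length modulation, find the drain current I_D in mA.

With gate tied to drain, V_GS = V_DS ≥ V_GS − V_th, so the device is in saturation.
k_n = μ_nC_ox · (W/L) = 3.232 mA/V².
KCL at the drain: ½ k_n (V_GS − V_th)² = (V_DD − V_GS)/R.
Let x = V_GS − 1.31. Then 93.2 x² + x − 3.4 = 0, giving x = 0.186 V (positive root), so V_GS = 1.5 V.
I_D = (V_DD − V_GS)/R = (4.71 − 1.5) / 57.7 = 0.0557 mA.

I_D = 0.0557 mA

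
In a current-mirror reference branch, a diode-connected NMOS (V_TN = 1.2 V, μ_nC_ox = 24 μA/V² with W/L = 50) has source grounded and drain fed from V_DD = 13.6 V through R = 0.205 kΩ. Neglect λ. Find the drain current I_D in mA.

With gate tied to drain, V_GS = V_DS ≥ V_GS − V_TN, so the device is in saturation.
k_n = μ_nC_ox · (W/L) = 1.2 mA/V².
KCL at the drain: ½ k_n (V_GS − V_TN)² = (V_DD − V_GS)/R.
Let x = V_GS − 1.2. Then 0.123 x² + x − 12.4 = 0, giving x = 6.77 V (positive root), so V_GS = 7.97 V.
I_D = (V_DD − V_GS)/R = (13.6 − 7.97) / 0.205 = 27.5 mA.

I_D = 27.5 mA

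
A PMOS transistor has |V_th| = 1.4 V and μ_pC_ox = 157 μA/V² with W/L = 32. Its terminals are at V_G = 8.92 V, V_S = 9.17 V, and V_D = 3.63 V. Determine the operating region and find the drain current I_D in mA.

V_SG = V_S − V_G = 9.17 − 8.92 = 0.25 V; V_SD = V_S − V_D = 9.17 − 3.63 = 5.54 V.
V_SG = 0.25 V < |V_th| = 1.4 V, so the transistor is in cutoff.

Cutoff; I_D = 0 mA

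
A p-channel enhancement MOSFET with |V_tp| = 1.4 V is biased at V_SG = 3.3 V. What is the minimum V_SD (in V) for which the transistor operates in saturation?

The boundary between triode and saturation is V_SD = V_SG − |V_tp| = V_ov.
V_ov = 3.3 − 1.4 = 1.9 V.

V_SD,sat = 1.90 V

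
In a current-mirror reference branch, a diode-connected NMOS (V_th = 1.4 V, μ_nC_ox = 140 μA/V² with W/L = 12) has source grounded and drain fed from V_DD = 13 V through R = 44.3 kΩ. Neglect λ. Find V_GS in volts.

V_GS = 1.95 V

With gate tied to drain, V_GS = V_DS ≥ V_GS − V_th, so the device is in saturation.
k_n = μ_nC_ox · (W/L) = 1.68 mA/V².
KCL at the drain: ½ k_n (V_GS − V_th)² = (V_DD − V_GS)/R.
Let x = V_GS − 1.4. Then 37.2 x² + x − 11.6 = 0, giving x = 0.545 V (positive root), so V_GS = 1.95 V.
I_D = (V_DD − V_GS)/R = (13 − 1.95) / 44.3 = 0.25 mA.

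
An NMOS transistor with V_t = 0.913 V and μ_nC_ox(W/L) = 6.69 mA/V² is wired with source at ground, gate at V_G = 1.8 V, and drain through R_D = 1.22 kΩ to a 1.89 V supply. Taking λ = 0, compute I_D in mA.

I_D = 1.33 mA

V_GS = V_G = 1.8 V, so V_ov = 1.8 − 0.913 = 0.887 V.
Assume saturation: I_D = ½ k_n V_ov² = 0.5 × 6.69 × 0.887² = 2.63 mA, giving V_DS = V_DD − I_D R_D = 1.89 − 2.63 × 1.22 = -1.32 V.
But -1.32 V < V_ov = 0.887 V, so the device is actually in triode.
In triode I_D = k_n[V_ov V_DS − ½ V_DS²] and I_D = (V_DD − V_DS)/R_D. Equating: 4.08 V_DS² − 8.24 V_DS + 1.89 = 0, giving V_DS = 0.264 V (the root below V_ov).
I_D = (1.89 − 0.264) / 1.22 = 1.33 mA.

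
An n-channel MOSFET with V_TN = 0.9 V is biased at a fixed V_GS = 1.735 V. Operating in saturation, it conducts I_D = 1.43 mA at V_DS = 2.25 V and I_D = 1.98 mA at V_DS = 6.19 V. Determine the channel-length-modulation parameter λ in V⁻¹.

λ = 0.125 V⁻¹

With V_GS fixed, I_D ∝ (1 + λ V_DS) in saturation, so I_D2/I_D1 = (1 + λ V_DS2)/(1 + λ V_DS1).
1.98/1.43 = 1.385 = (1 + 6.19 λ)/(1 + 2.25 λ).
Solving: λ (I_D1 V_DS2 − I_D2 V_DS1) = I_D2 − I_D1, so λ = (1.98 − 1.43) / (1.43 × 6.19 − 1.98 × 2.25) = 0.55 / 4.4 = 0.125 V⁻¹.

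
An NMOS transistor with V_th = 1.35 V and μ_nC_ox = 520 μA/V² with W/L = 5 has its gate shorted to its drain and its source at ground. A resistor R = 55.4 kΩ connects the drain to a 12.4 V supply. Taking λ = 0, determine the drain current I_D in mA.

With gate tied to drain, V_GS = V_DS ≥ V_GS − V_th, so the device is in saturation.
k_n = μ_nC_ox · (W/L) = 2.6 mA/V².
KCL at the drain: ½ k_n (V_GS − V_th)² = (V_DD − V_GS)/R.
Let x = V_GS − 1.35. Then 72 x² + x − 11.05 = 0, giving x = 0.385 V (positive root), so V_GS = 1.73 V.
I_D = (V_DD − V_GS)/R = (12.4 − 1.73) / 55.4 = 0.193 mA.

I_D = 0.193 mA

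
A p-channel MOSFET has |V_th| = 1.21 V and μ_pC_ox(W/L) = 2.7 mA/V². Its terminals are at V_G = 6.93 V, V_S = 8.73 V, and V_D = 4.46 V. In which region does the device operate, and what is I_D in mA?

V_SG = V_S − V_G = 8.73 − 6.93 = 1.8 V; V_SD = V_S − V_D = 8.73 − 4.46 = 4.27 V.
V_ov = V_SG − |V_th| = 1.8 − 1.21 = 0.59 V.
Since V_SD = 4.27 V ≥ V_ov = 0.59 V, the device is in saturation.
I_D = ½ k_p V_ov² = 0.5 × 2.7 × 0.59² = 0.47 mA.

Saturation; I_D = 0.470 mA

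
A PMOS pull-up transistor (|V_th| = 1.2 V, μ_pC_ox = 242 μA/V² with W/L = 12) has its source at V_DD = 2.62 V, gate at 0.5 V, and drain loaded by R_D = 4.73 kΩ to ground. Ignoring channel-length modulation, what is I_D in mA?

V_SG = V_DD − V_G = 2.62 − 0.5 = 2.12 V, so V_ov = 2.12 − 1.2 = 0.92 V.
k_p = μ_pC_ox · (W/L) = 2.904 mA/V².
Assume saturation: I_D = ½ k_p V_ov² = 0.5 × 2.904 × 0.92² = 1.23 mA, giving V_SD = V_DD − I_D R_D = 2.62 − 1.23 × 4.73 = -3.19 V.
But -3.19 V < V_ov = 0.92 V, so the device is actually in triode.
In triode I_D = k_p[V_ov V_SD − ½ V_SD²] and I_D = (V_DD − V_SD)/R_D. Equating: 6.87 V_SD² − 13.64 V_SD + 2.62 = 0, giving V_SD = 0.216 V (the root below V_ov).
I_D = (2.62 − 0.216) / 4.73 = 0.508 mA.

I_D = 0.508 mA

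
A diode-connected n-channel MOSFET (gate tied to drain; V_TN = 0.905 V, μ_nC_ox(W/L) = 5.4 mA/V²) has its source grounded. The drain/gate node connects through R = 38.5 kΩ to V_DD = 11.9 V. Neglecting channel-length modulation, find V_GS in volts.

With gate tied to drain, V_GS = V_DS ≥ V_GS − V_TN, so the device is in saturation.
KCL at the drain: ½ k_n (V_GS − V_TN)² = (V_DD − V_GS)/R.
Let x = V_GS − 0.905. Then 104 x² + x − 11 = 0, giving x = 0.32 V (positive root), so V_GS = 1.23 V.
I_D = (V_DD − V_GS)/R = (11.9 − 1.23) / 38.5 = 0.277 mA.

V_GS = 1.23 V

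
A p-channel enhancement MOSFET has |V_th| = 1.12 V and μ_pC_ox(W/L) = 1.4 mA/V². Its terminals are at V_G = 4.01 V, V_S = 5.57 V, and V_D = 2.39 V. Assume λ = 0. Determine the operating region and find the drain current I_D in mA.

V_SG = V_S − V_G = 5.57 − 4.01 = 1.56 V; V_SD = V_S − V_D = 5.57 − 2.39 = 3.18 V.
V_ov = V_SG − |V_th| = 1.56 − 1.12 = 0.44 V.
Since V_SD = 3.18 V ≥ V_ov = 0.44 V, the device is in saturation.
I_D = ½ k_p V_ov² = 0.5 × 1.4 × 0.44² = 0.136 mA.

Saturation; I_D = 0.136 mA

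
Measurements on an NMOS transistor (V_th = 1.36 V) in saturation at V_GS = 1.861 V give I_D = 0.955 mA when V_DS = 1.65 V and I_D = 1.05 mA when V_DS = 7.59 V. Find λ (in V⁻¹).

With V_GS fixed, I_D ∝ (1 + λ V_DS) in saturation, so I_D2/I_D1 = (1 + λ V_DS2)/(1 + λ V_DS1).
1.05/0.955 = 1.099 = (1 + 7.59 λ)/(1 + 1.65 λ).
Solving: λ (I_D1 V_DS2 − I_D2 V_DS1) = I_D2 − I_D1, so λ = (1.05 − 0.955) / (0.955 × 7.59 − 1.05 × 1.65) = 0.095 / 5.52 = 0.0172 V⁻¹.

λ = 0.0172 V⁻¹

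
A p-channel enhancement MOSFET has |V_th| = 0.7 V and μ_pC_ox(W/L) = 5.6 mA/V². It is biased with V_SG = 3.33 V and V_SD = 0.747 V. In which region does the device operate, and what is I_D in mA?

V_ov = V_SG − |V_th| = 3.33 − 0.7 = 2.63 V.
Since V_SD = 0.747 V < V_ov = 2.63 V, the device is in the triode region.
I_D = k_p [V_ov · V_SD − ½ V_SD²] = 5.6 × [2.63 × 0.747 − 0.5 × 0.747²] = 9.44 mA.

Triode; I_D = 9.44 mA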